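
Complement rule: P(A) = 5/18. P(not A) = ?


P(A') = 1 - P(A) = 1 - 5/18 = 13/18

13/18


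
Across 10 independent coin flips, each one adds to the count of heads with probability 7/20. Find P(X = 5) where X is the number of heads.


P(X=5) = C(10,5) * p^5 * (1-p)^5
= 252 * 16807/3200000 * 371293/3200000
= 393140251413/2560000000000

393140251413/2560000000000


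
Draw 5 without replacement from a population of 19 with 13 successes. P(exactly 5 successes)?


P(X=5) = C(13,5)*C(6,0) / C(19,5)
= 1287*1 / 11628
= 1287/11628 = 143/1292

143/1292


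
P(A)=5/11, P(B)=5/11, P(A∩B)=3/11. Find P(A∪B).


P(A∪B) = P(A) + P(B) - P(A∩B)
= 5/11 + 5/11 - 3/11 = 7/11

7/11


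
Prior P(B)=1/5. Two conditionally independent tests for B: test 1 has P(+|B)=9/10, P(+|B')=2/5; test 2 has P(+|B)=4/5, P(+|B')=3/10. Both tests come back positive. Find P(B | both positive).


After test 1: P(+) = 9/10*1/5 + 2/5*4/5 = 1/2
P(B|+) = (9/50)/(1/2) = 9/25
After test 2 (use post1 as new prior): P(+) = 4/5*9/25 + 3/10*16/25 = 12/25
P(B|+,+) = (36/125)/(12/25) = 3/5

3/5


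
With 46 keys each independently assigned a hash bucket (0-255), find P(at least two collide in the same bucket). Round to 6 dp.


P(all different) = prod((256-i)/256 for i=0..45) = 0.013483
P(at least one match) = 1 - 0.013483 = 0.986517

0.986517


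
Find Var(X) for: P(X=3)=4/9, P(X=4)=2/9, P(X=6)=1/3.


E[X] = 38/9, E[X^2] = 176/9
Var(X) = E[X^2] - (E[X])^2 = 176/9 - (38/9)^2 = 140/81

140/81


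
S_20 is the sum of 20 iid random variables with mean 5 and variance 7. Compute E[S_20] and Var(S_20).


E[S_n] = n*mu = 20*5 = 100
Var(S_n) = n*sigma^2 = 20*7 = 140

E[S_20]=100, Var(S_20)=140


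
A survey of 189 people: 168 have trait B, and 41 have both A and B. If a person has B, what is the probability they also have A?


P(A|B) = P(A∩B)/P(B) = (41/189)/(168/189) = 41/168

41/168


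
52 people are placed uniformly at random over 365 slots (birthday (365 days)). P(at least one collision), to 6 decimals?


P(all different) = prod((365-i)/365 for i=0..51) = 0.021995
P(at least one match) = 1 - 0.021995 = 0.978005

0.978005


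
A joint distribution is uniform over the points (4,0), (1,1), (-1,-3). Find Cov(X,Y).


E[X]=4/3, E[Y]=-2/3, E[XY]=4/3
Cov(X,Y) = E[XY] - E[X]E[Y] = 4/3 - 4/3*-2/3 = 20/9

20/9


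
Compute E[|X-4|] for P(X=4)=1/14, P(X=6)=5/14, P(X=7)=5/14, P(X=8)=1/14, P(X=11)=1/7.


E[|X-4|] = sum(g(x)*P(x))
= 0*1/14 + 2*5/14 + 3*5/14 + 4*1/14 + 7*1/7
= 43/14

43/14


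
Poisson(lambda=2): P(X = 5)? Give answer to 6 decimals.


P(X=5) = e^(-2) * 2^5 / 5!
≈ 0.1353352832 * 32 / 120
≈ 0.036089

0.036089


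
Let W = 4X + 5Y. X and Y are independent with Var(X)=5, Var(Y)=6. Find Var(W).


Independence => Cov(X,Y)=0
Var(4X + 5Y) = 4^2*Var(X) + 5^2*Var(Y)
= 16*5 + 25*6 = 230

230


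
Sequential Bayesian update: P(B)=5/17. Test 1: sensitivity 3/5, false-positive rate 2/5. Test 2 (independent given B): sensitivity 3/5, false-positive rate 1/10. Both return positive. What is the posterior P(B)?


After test 1: P(+) = 3/5*5/17 + 2/5*12/17 = 39/85
P(B|+) = (3/17)/(39/85) = 5/13
After test 2 (use post1 as new prior): P(+) = 3/5*5/13 + 1/10*8/13 = 19/65
P(B|+,+) = (3/13)/(19/65) = 15/19

15/19


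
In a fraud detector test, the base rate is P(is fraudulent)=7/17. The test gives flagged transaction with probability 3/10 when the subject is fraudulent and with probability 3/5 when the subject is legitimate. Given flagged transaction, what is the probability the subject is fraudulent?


P(A) = P(A|B)P(B) + P(A|B')P(B') = 3/10*7/17 + 3/5*10/17 = 81/170
P(B|A) = P(A|B)P(B)/P(A) = (21/170)/(81/170) = 7/27

7/27


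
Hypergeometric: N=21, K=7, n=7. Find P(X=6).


P(X=6) = C(7,6)*C(14,1) / C(21,7)
= 7*14 / 116280
= 98/116280 = 49/58140

49/58140


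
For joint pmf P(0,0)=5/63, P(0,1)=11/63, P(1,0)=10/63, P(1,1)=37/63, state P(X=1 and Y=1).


Read from table: P(X=1, Y=1) = 37/63

37/63


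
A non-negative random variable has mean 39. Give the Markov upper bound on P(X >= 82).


Markov: P(X >= a) <= E[X]/a
P(X >= 82) <= 39/82

39/82


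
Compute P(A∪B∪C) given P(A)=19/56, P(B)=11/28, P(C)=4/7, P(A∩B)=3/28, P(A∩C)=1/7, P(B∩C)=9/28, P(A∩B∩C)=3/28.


P(A∪B∪C) = P(A)+P(B)+P(C) - P(AB)-P(AC)-P(BC) + P(ABC)
= 19/56+11/28+4/7 - 3/28-1/7-9/28 + 3/28
= 47/56

47/56


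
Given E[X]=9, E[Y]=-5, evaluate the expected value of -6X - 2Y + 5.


E[-6X - 2Y + 5] = -6*E[X] - 2*E[Y] + 5
= (-6)*(9) + (-2)*(-5) + (5)
= -54 + 10 + 5 = -39

-39


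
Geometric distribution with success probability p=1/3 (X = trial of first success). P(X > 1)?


P(X > 1) = P(first 1 trials all fail) = (1-p)^1 = (2/3)^1 = 2/3

2/3


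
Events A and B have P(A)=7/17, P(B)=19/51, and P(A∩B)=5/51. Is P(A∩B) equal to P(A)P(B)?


P(A)*P(B) = 7/17*19/51 = 133/867
P(A∩B) = 5/51 != 133/867, so not independent

No, A and B are not independent


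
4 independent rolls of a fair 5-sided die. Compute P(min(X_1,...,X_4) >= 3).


P(min >= 3) = P(all X_i >= 3) = (P(X_1 >= 3))^4
= (3/5)^4 = 81/625

81/625


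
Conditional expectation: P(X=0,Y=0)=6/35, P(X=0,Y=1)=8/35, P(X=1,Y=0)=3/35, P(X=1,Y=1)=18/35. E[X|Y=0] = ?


P(Y=0) = 9/35
E[X|Y=0] = (0*6 + 1*3)/9 = 3/9 = 1/3

1/3


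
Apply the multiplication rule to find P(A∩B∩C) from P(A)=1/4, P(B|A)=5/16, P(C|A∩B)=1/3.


P(A∩B∩C) = P(A) * P(B|A) * P(C|A∩B)
= 1/4 * 5/16 * 1/3
= 5/64 * 1/3 = 5/192

5/192


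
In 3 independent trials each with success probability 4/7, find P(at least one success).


P(at least one) = 1 - P(none)
P(none) = (1 - 4/7)^3 = (3/7)^3 = 27/343
P(at least one) = 1 - 27/343 = 316/343

316/343


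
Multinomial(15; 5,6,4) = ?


15! = 1307674368000
Denominator: 5!=120 * 6!=720 * 4!=24
Coefficient = 1307674368000 / 2073600 = 630630

630630


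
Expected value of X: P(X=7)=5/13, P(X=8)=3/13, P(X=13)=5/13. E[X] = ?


E[X] = sum(x * P(x))
= 7*5/13 + 8*3/13 + 13*5/13
= 124/13

124/13


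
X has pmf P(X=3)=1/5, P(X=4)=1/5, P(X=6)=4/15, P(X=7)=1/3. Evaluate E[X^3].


E[X^3] = sum(x^3 * P(x))
= 27*1/5 + 64*1/5 + 216*4/15 + 343*1/3
= 2852/15

2852/15


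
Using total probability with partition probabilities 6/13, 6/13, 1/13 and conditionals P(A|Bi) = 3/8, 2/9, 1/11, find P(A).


P(A) = P(A|B1)P(B1) + P(A|B2)P(B2) + P(A|B3)P(B3)
= 3/8*6/13 + 2/9*6/13 + 1/11*1/13
= 9/52 + 4/39 + 1/143 = 485/1716

485/1716


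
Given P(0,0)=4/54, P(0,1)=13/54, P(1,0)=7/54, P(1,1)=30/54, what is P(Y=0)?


P(Y=0) = P(0,0)+P(1,0) = 4/54 + 7/54 = 11/54

11/54


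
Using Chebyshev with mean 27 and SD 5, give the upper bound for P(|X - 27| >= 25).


k = 25/5 = 5
Chebyshev: P(|X-mu| >= k*sigma) <= 1/k^2 = 1/5^2 = 1/25

1/25


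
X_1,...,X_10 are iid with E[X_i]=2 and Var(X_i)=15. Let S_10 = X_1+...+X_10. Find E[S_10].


E[S_n] = n*E[X_1] = 10*2 = 20

20


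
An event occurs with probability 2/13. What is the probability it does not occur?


P(A') = 1 - P(A) = 1 - 2/13 = 11/13

11/13


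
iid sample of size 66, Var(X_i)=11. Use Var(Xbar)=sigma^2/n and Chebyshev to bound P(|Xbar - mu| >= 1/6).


Var(Xbar) = Var(X)/n = 11/66
Chebyshev: P(|Xbar-mu| >= 1/6) <= Var(Xbar)/(1/6)^2 = (1/6)/(1/36) = 6
Bound exceeds 1, so trivial bound: 1

1


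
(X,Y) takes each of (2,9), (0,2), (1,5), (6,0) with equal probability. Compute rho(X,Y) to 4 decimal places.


Cov(X,Y) = -3.2500, Var(X) = 5.1875, Var(Y) = 11.5000
rho = Cov/(sqrt(VarX)*sqrt(VarY)) = -0.4208

-0.4208


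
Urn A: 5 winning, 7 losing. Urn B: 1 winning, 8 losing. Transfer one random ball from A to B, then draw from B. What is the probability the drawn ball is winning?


P(transfer winning) = 5/12; P(transfer losing) = 7/12
If winning transferred: Urn II has 2 winning of 10, so P(winning|winning moved) = 1/5
If losing transferred: Urn II has 1 winning of 10, so P(winning|losing moved) = 1/10
By total probability: P(winning) = 5/12*1/5 + 7/12*1/10 = 17/120

17/120


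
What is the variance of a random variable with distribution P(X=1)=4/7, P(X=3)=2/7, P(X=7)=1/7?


E[X] = 17/7, E[X^2] = 71/7
Var(X) = E[X^2] - (E[X])^2 = 71/7 - (17/7)^2 = 208/49

208/49


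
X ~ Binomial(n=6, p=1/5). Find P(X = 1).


P(X=1) = C(6,1) * p^1 * (1-p)^5
= 6 * 1/5 * 1024/3125
= 6144/15625

6144/15625


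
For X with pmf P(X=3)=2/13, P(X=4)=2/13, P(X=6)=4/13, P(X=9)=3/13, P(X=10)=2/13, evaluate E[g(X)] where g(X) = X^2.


E[X^2] = sum(g(x)*P(x))
= 9*2/13 + 16*2/13 + 36*4/13 + 81*3/13 + 100*2/13
= 49

49


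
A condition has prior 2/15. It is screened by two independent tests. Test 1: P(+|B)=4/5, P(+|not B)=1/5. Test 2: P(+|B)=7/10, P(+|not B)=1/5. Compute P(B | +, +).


After test 1: P(+) = 4/5*2/15 + 1/5*13/15 = 7/25
P(B|+) = (8/75)/(7/25) = 8/21
After test 2 (use post1 as new prior): P(+) = 7/10*8/21 + 1/5*13/21 = 41/105
P(B|+,+) = (4/15)/(41/105) = 28/41

28/41


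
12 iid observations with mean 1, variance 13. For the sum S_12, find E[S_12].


E[S_n] = n*E[X_1] = 12*1 = 12

12


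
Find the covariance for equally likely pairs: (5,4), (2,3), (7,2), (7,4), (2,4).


E[X]=23/5, E[Y]=17/5, E[XY]=76/5
Cov(X,Y) = E[XY] - E[X]E[Y] = 76/5 - 23/5*17/5 = -11/25

-11/25


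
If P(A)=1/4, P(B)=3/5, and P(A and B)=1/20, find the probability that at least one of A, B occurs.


P(A∪B) = P(A) + P(B) - P(A∩B)
= 1/4 + 3/5 - 1/20 = 4/5

4/5


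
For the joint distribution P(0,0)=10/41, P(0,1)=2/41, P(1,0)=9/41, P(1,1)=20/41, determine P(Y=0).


P(Y=0) = P(0,0)+P(1,0) = 10/41 + 9/41 = 19/41

19/41


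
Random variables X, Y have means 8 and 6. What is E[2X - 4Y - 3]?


E[2X - 4Y - 3] = 2*E[X] - 4*E[Y] - 3
= (2)*(8) + (-4)*(6) + (-3)
= 16 - 24 - 3 = -11

-11


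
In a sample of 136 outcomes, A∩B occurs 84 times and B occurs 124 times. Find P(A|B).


P(A|B) = P(A∩B)/P(B) = (84/136)/(124/136) = 84/124 = 21/31

21/31


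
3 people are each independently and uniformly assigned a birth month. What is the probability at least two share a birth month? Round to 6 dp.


P(all different) = prod((12-i)/12 for i=0..2) = 0.763889
P(at least one match) = 1 - 0.763889 = 0.236111

0.236111


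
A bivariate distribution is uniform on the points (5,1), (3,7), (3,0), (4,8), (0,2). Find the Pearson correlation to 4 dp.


Cov(X,Y) = 0.8000, Var(X) = 2.8000, Var(Y) = 10.6400
rho = Cov/(sqrt(VarX)*sqrt(VarY)) = 0.1466

0.1466


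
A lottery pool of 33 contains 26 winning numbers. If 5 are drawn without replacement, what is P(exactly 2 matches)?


P(X=2) = C(26,2)*C(7,3) / C(33,5)
= 325*35 / 237336
= 11375/237336

11375/237336


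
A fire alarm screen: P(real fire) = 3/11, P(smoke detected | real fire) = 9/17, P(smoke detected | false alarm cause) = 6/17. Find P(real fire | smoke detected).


P(A) = P(A|B)P(B) + P(A|B')P(B') = 9/17*3/11 + 6/17*8/11 = 75/187
P(B|A) = P(A|B)P(B)/P(A) = (27/187)/(75/187) = 9/25

9/25


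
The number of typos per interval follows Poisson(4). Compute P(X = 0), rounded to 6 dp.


P(X=0) = e^(-4) * 4^0 / 0!
≈ 0.01831563889 * 1 / 1
≈ 0.018316

0.018316


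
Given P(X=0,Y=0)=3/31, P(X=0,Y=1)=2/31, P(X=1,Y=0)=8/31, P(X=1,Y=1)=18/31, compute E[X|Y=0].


P(Y=0) = 11/31
E[X|Y=0] = (0*3 + 1*8)/11 = 8/11

8/11


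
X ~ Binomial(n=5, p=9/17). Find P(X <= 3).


P(X<=3) = P(X=0) + P(X=1) + P(X=2) + P(X=3)
= 32768/1419857 + 184320/1419857 + 414720/1419857 + 466560/1419857
= 1098368/1419857

1098368/1419857


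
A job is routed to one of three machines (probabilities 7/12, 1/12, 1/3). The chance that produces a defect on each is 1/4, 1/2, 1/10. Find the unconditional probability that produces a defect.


P(A) = P(A|B1)P(B1) + P(A|B2)P(B2) + P(A|B3)P(B3)
= 1/4*7/12 + 1/2*1/12 + 1/10*1/3
= 7/48 + 1/24 + 1/30 = 53/240

53/240


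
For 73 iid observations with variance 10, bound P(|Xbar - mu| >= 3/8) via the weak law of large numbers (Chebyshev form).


Var(Xbar) = Var(X)/n = 10/73
Chebyshev: P(|Xbar-mu| >= 3/8) <= Var(Xbar)/(3/8)^2 = (10/73)/(9/64) = 640/657

640/657


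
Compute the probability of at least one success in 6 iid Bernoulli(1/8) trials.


P(at least one) = 1 - P(none)
P(none) = (1 - 1/8)^6 = (7/8)^6 = 117649/262144
P(at least one) = 1 - 117649/262144 = 144495/262144

144495/262144


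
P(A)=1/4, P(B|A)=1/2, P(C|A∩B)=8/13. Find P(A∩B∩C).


P(A∩B∩C) = P(A) * P(B|A) * P(C|A∩B)
= 1/4 * 1/2 * 8/13
= 1/8 * 8/13 = 1/13

1/13


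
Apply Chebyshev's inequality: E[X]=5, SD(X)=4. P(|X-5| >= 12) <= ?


k = 12/4 = 3
Chebyshev: P(|X-mu| >= k*sigma) <= 1/k^2 = 1/3^2 = 1/9

1/9


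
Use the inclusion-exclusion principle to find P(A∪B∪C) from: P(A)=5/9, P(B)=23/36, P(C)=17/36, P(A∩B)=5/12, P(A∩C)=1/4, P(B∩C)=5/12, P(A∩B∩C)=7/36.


P(A∪B∪C) = P(A)+P(B)+P(C) - P(AB)-P(AC)-P(BC) + P(ABC)
= 5/9+23/36+17/36 - 5/12-1/4-5/12 + 7/36
= 7/9

7/9


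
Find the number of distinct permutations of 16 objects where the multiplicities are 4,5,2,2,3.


16! = 20922789888000
Denominator: 4!=24 * 5!=120 * 2!=2 * 2!=2 * 3!=6
Coefficient = 20922789888000 / 69120 = 302702400

302702400


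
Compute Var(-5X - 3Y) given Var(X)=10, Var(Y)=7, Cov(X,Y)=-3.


Var(-5X - 3Y) = (-5)^2*Var(X) + (-3)^2*Var(Y) + 2*(-5)*(-3)*Cov(X,Y)
= 25*10 + 9*7 + 30*(-3)
= 250 + 63 - 90 = 223

223


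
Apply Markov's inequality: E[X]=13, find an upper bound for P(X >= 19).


Markov: P(X >= a) <= E[X]/a
P(X >= 19) <= 13/19

13/19


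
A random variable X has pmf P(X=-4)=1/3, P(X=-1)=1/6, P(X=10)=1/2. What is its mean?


E[X] = sum(x * P(x))
= -4*1/3 - 1*1/6 + 10*1/2
= 7/2

7/2


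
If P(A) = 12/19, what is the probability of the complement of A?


P(A') = 1 - P(A) = 1 - 12/19 = 7/19

7/19


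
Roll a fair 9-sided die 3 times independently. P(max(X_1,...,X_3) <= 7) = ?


P(max <= 7) = P(all X_i <= 7) = (P(X_1 <= 7))^3
= (7/9)^3 = 343/729

343/729


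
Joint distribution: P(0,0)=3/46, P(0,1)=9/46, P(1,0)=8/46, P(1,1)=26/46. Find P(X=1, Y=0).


Read from table: P(X=1, Y=0) = 8/46 = 4/23

4/23


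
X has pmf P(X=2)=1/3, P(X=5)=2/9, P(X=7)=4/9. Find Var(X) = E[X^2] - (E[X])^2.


E[X] = 44/9, E[X^2] = 86/3
Var(X) = E[X^2] - (E[X])^2 = 86/3 - (44/9)^2 = 386/81

386/81


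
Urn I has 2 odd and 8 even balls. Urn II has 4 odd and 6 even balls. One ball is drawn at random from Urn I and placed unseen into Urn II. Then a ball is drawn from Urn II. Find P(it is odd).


P(transfer odd) = 2/10 = 1/5; P(transfer even) = 4/5
If odd transferred: Urn II has 5 odd of 11, so P(odd|odd moved) = 5/11
If even transferred: Urn II has 4 odd of 11, so P(odd|even moved) = 4/11
By total probability: P(odd) = 1/5*5/11 + 4/5*4/11 = 21/55

21/55


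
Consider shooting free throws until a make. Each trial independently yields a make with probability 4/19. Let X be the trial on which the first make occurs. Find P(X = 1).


P(X=1) = (1-p)^0 * p = (15/19)^0 * 4/19
= 1 * 4/19 = 4/19

4/19


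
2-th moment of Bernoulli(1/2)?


For Bernoulli: X in {0,1}
E[X^2] = 0^2*(1-1/2) + 1^2*1/2 = 1/2

1/2


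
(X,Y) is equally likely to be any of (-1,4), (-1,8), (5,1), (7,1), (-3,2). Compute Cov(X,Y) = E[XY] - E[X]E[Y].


E[X]=7/5, E[Y]=16/5, E[XY]=-6/5
Cov(X,Y) = E[XY] - E[X]E[Y] = -6/5 - 7/5*16/5 = -142/25

-142/25


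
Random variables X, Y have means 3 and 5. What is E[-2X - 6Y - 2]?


E[-2X - 6Y - 2] = -2*E[X] - 6*E[Y] - 2
= (-2)*(3) + (-6)*(5) + (-2)
= -6 - 30 - 2 = -38

-38


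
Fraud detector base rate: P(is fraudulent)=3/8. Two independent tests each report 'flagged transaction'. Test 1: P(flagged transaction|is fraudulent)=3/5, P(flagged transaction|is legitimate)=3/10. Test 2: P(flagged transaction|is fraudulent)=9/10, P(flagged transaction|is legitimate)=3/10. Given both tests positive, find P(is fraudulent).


After test 1: P(+) = 3/5*3/8 + 3/10*5/8 = 33/80
P(B|+) = (9/40)/(33/80) = 6/11
After test 2 (use post1 as new prior): P(+) = 9/10*6/11 + 3/10*5/11 = 69/110
P(B|+,+) = (27/55)/(69/110) = 18/23

18/23


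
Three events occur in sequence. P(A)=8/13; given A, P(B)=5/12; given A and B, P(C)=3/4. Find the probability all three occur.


P(A∩B∩C) = P(A) * P(B|A) * P(C|A∩B)
= 8/13 * 5/12 * 3/4
= 10/39 * 3/4 = 5/26

5/26


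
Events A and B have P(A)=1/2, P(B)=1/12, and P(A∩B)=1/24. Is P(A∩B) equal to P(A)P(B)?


P(A)*P(B) = 1/2*1/12 = 1/24
P(A∩B) = 1/24, which equals P(A)P(B), so independent

Yes, A and B are independent


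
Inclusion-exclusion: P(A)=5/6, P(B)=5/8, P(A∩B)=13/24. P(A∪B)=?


P(A∪B) = P(A) + P(B) - P(A∩B)
= 5/6 + 5/8 - 13/24 = 11/12

11/12


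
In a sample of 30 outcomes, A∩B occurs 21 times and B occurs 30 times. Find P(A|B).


P(A|B) = P(A∩B)/P(B) = (21/30)/(30/30) = 21/30 = 7/10

7/10


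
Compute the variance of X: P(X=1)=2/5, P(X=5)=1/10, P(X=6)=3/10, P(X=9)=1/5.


E[X] = 9/2, E[X^2] = 299/10
Var(X) = E[X^2] - (E[X])^2 = 299/10 - (9/2)^2 = 193/20

193/20


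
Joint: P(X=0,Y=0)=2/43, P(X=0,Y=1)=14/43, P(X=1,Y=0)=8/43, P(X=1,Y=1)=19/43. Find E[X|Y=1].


P(Y=1) = 33/43
E[X|Y=1] = (0*14 + 1*19)/33 = 19/33

19/33


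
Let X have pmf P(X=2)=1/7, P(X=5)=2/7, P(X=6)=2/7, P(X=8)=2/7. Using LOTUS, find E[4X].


E[4X] = sum(g(x)*P(x))
= 8*1/7 + 20*2/7 + 24*2/7 + 32*2/7
= 160/7

160/7


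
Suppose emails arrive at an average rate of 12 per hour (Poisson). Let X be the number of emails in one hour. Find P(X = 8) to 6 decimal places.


P(X=8) = e^(-12) * 12^8 / 8!
≈ 0.000006144212353 * 429981696 / 40320
≈ 0.065523

0.065523


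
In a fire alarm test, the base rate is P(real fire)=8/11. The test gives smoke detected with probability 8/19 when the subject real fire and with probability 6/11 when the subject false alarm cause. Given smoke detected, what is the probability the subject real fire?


P(A) = P(A|B)P(B) + P(A|B')P(B') = 8/19*8/11 + 6/11*3/11 = 1046/2299
P(B|A) = P(A|B)P(B)/P(A) = (64/209)/(1046/2299) = 352/523

352/523


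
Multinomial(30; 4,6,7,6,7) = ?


30! = 265252859812191058636308480000000
Denominator: 4!=24 * 6!=720 * 7!=5040 * 6!=720 * 7!=5040
Coefficient = 265252859812191058636308480000000 / 316036546560000 = 839310714850608000

839310714850608000


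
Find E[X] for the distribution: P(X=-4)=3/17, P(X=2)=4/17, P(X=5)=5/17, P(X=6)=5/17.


E[X] = sum(x * P(x))
= -4*3/17 + 2*4/17 + 5*5/17 + 6*5/17
= 3

3


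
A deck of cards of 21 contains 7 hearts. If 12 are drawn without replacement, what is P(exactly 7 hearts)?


P(X=7) = C(7,7)*C(14,5) / C(21,12)
= 1*2002 / 293930
= 2002/293930 = 11/1615

11/1615


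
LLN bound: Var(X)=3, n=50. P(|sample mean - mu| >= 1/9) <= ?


Var(Xbar) = Var(X)/n = 3/50
Chebyshev: P(|Xbar-mu| >= 1/9) <= Var(Xbar)/(1/9)^2 = (3/50)/(1/81) = 243/50
Bound exceeds 1, so trivial bound: 1

1


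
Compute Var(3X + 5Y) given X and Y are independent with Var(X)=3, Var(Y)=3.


Independence => Cov(X,Y)=0
Var(3X + 5Y) = 3^2*Var(X) + 5^2*Var(Y)
= 9*3 + 25*3 = 102

102


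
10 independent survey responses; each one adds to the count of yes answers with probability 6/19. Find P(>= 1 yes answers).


P(at least one) = 1 - P(none)
P(none) = (1 - 6/19)^10 = (13/19)^10 = 137858491849/6131066257801
P(at least one) = 1 - 137858491849/6131066257801 = 5993207765952/6131066257801

5993207765952/6131066257801


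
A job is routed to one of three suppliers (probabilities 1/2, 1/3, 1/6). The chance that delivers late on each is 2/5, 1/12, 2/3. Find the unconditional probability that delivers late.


P(A) = P(A|B1)P(B1) + P(A|B2)P(B2) + P(A|B3)P(B3)
= 2/5*1/2 + 1/12*1/3 + 2/3*1/6
= 1/5 + 1/36 + 1/9 = 61/180

61/180


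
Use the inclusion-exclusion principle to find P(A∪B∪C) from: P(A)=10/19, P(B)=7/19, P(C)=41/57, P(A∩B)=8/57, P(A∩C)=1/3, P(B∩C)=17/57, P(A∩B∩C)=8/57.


P(A∪B∪C) = P(A)+P(B)+P(C) - P(AB)-P(AC)-P(BC) + P(ABC)
= 10/19+7/19+41/57 - 8/57-1/3-17/57 + 8/57
= 56/57

56/57


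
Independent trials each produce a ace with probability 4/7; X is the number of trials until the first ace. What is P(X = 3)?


P(X=3) = (1-p)^2 * p = (3/7)^2 * 4/7
= 9/49 * 4/7 = 36/343

36/343


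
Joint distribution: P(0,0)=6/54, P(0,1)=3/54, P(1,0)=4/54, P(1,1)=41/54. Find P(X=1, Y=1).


Read from table: P(X=1, Y=1) = 41/54

41/54


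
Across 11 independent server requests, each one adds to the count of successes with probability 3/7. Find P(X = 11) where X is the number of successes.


P(X=11) = C(11,11) * p^11 * (1-p)^0
= 1 * 177147/1977326743 * 1
= 177147/1977326743

177147/1977326743


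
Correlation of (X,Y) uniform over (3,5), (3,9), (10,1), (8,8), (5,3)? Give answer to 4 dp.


Cov(X,Y) = -3.9600, Var(X) = 7.7600, Var(Y) = 8.9600
rho = Cov/(sqrt(VarX)*sqrt(VarY)) = -0.4749

-0.4749


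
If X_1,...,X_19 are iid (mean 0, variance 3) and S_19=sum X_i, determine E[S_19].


E[S_n] = n*E[X_1] = 19*0 = 0

0


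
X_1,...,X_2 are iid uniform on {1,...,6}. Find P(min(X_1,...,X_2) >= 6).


P(min >= 6) = P(all X_i >= 6) = (P(X_1 >= 6))^2
= (1/6)^2 = 1/36

1/36


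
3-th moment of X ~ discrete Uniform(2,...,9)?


E[X^3] = (1/8) * sum(x^3 for x=2..9)
= 2024/8 = 253

253


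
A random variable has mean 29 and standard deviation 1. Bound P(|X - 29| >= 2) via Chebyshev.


k = 2/1 = 2
Chebyshev: P(|X-mu| >= k*sigma) <= 1/k^2 = 1/2^2 = 1/4

1/4


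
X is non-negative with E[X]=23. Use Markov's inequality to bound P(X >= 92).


Markov: P(X >= a) <= E[X]/a
P(X >= 92) <= 23/92 = 1/4

1/4


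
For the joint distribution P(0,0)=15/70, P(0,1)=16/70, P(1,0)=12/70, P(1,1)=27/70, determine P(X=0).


P(X=0) = P(0,0)+P(0,1) = 15/70 + 16/70 = 31/70

31/70


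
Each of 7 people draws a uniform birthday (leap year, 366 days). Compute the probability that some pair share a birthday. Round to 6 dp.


P(all different) = prod((366-i)/366 for i=0..6) = 0.943914
P(at least one match) = 1 - 0.943914 = 0.056086

0.056086


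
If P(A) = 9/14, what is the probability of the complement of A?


P(A') = 1 - P(A) = 1 - 9/14 = 5/14

5/14


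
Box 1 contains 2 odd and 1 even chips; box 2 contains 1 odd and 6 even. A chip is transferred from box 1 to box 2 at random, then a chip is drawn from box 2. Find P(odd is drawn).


P(transfer odd) = 2/3; P(transfer even) = 1/3
If odd transferred: Urn II has 2 odd of 8, so P(odd|odd moved) = 1/4
If even transferred: Urn II has 1 odd of 8, so P(odd|even moved) = 1/8
By total probability: P(odd) = 2/3*1/4 + 1/3*1/8 = 5/24

5/24


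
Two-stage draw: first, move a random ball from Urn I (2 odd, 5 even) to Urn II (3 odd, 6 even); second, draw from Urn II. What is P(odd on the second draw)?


P(transfer odd) = 2/7; P(transfer even) = 5/7
If odd transferred: Urn II has 4 odd of 10, so P(odd|odd moved) = 2/5
If even transferred: Urn II has 3 odd of 10, so P(odd|even moved) = 3/10
By total probability: P(odd) = 2/7*2/5 + 5/7*3/10 = 23/70

23/70


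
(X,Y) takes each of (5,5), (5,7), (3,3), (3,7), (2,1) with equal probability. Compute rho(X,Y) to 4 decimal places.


Cov(X,Y) = 1.8400, Var(X) = 1.4400, Var(Y) = 5.4400
rho = Cov/(sqrt(VarX)*sqrt(VarY)) = 0.6574

0.6574


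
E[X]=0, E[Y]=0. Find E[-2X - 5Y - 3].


E[-2X - 5Y - 3] = -2*E[X] - 5*E[Y] - 3
= (-2)*(0) + (-5)*(0) + (-3)
= 0 + 0 - 3 = -3

-3


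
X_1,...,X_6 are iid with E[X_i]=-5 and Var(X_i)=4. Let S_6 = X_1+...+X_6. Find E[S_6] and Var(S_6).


E[S_n] = n*mu = 6*-5 = -30
Var(S_n) = n*sigma^2 = 6*4 = 24

E[S_6]=-30, Var(S_6)=24


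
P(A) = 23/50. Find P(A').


P(A') = 1 - P(A) = 1 - 23/50 = 27/50

27/50


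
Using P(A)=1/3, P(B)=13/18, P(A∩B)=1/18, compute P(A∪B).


P(A∪B) = P(A) + P(B) - P(A∩B)
= 1/3 + 13/18 - 1/18 = 1

1


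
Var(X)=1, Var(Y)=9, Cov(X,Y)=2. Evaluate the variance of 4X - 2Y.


Var(4X - 2Y) = 4^2*Var(X) + (-2)^2*Var(Y) + 2*4*(-2)*Cov(X,Y)
= 16*1 + 4*9 - 16*2
= 16 + 36 - 32 = 20

20


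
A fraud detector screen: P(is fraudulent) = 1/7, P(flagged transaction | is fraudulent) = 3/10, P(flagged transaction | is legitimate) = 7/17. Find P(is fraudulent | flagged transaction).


P(A) = P(A|B)P(B) + P(A|B')P(B') = 3/10*1/7 + 7/17*6/7 = 471/1190
P(B|A) = P(A|B)P(B)/P(A) = (3/70)/(471/1190) = 17/157

17/157


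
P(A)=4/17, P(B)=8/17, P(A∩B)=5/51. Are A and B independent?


P(A)*P(B) = 4/17*8/17 = 32/289
P(A∩B) = 5/51 != 32/289, so not independent

No, A and B are not independent


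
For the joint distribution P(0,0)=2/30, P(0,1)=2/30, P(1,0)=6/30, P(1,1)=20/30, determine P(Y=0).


P(Y=0) = P(0,0)+P(1,0) = 2/30 + 6/30 = 8/30 = 4/15

4/15


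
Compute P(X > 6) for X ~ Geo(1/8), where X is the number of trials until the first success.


P(X > 6) = P(first 6 trials all fail) = (1-p)^6 = (7/8)^6 = 117649/262144

117649/262144


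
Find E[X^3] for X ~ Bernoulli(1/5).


For Bernoulli: X in {0,1}
E[X^3] = 0^3*(1-1/5) + 1^3*1/5 = 1/5

1/5


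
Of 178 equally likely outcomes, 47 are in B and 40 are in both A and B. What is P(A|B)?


P(A|B) = P(A∩B)/P(B) = (40/178)/(47/178) = 40/47

40/47


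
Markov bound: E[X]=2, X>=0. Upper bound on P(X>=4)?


Markov: P(X >= a) <= E[X]/a
P(X >= 4) <= 2/4 = 1/2

1/2


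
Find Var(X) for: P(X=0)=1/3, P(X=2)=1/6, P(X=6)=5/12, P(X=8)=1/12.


E[X] = 7/2, E[X^2] = 21
Var(X) = E[X^2] - (E[X])^2 = 21 - (7/2)^2 = 35/4

35/4


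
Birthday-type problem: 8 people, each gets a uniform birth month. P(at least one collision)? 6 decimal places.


P(all different) = prod((12-i)/12 for i=0..7) = 0.046417
P(at least one match) = 1 - 0.046417 = 0.953583

0.953583


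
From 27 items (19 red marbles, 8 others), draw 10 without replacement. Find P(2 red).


P(X=2) = C(19,2)*C(8,8) / C(27,10)
= 171*1 / 8436285
= 171/8436285 = 1/49335

1/49335


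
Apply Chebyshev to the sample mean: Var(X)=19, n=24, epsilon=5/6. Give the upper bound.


Var(Xbar) = Var(X)/n = 19/24
Chebyshev: P(|Xbar-mu| >= 5/6) <= Var(Xbar)/(5/6)^2 = (19/24)/(25/36) = 57/50
Bound exceeds 1, so trivial bound: 1

1


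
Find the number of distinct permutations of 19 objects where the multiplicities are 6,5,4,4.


19! = 121645100408832000
Denominator: 6!=720 * 5!=120 * 4!=24 * 4!=24
Coefficient = 121645100408832000 / 49766400 = 2444321880

2444321880


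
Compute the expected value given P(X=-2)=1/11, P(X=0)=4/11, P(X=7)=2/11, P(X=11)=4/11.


E[X] = sum(x * P(x))
= -2*1/11 + 0*4/11 + 7*2/11 + 11*4/11
= 56/11

56/11


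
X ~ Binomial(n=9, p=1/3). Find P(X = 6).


P(X=6) = C(9,6) * p^6 * (1-p)^3
= 84 * 1/729 * 8/27
= 224/6561

224/6561


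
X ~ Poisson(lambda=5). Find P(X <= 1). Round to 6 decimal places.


P(X<=1) = e^(-5)*5^0/0! + e^(-5)*5^1/1!
≈ 0.0067379470 + 0.0336897350
= 0.0404276820
≈ 0.040428

0.040428


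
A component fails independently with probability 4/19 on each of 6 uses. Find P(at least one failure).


P(at least one) = 1 - P(none)
P(none) = (1 - 4/19)^6 = (15/19)^6 = 11390625/47045881
P(at least one) = 1 - 11390625/47045881 = 35655256/47045881

35655256/47045881


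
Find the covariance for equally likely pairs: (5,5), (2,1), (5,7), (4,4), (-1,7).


E[X]=3, E[Y]=24/5, E[XY]=71/5
Cov(X,Y) = E[XY] - E[X]E[Y] = 71/5 - 3*24/5 = -1/5

-1/5


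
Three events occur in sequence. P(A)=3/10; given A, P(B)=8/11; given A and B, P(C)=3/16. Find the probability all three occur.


P(A∩B∩C) = P(A) * P(B|A) * P(C|A∩B)
= 3/10 * 8/11 * 3/16
= 12/55 * 3/16 = 9/220

9/220


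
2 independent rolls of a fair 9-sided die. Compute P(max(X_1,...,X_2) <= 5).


P(max <= 5) = P(all X_i <= 5) = (P(X_1 <= 5))^2
= (5/9)^2 = 25/81

25/81


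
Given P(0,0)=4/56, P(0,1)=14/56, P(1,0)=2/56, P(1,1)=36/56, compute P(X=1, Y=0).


Read from table: P(X=1, Y=0) = 2/56 = 1/28

1/28


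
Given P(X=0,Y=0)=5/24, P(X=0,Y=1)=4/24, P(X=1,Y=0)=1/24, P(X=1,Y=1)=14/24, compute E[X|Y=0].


P(Y=0) = 6/24
E[X|Y=0] = (0*5 + 1*1)/6 = 1/6

1/6


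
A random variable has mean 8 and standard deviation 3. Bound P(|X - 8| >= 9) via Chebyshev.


k = 9/3 = 3
Chebyshev: P(|X-mu| >= k*sigma) <= 1/k^2 = 1/3^2 = 1/9

1/9


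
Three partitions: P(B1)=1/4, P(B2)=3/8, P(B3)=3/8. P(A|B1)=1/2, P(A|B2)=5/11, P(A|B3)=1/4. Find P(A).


P(A) = P(A|B1)P(B1) + P(A|B2)P(B2) + P(A|B3)P(B3)
= 1/2*1/4 + 5/11*3/8 + 1/4*3/8
= 1/8 + 15/88 + 3/32 = 137/352

137/352


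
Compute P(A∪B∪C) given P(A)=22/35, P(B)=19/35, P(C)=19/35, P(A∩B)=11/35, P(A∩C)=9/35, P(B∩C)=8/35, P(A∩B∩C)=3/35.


P(A∪B∪C) = P(A)+P(B)+P(C) - P(AB)-P(AC)-P(BC) + P(ABC)
= 22/35+19/35+19/35 - 11/35-9/35-8/35 + 3/35
= 1

1


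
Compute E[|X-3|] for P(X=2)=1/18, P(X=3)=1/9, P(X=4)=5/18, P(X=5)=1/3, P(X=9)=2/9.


E[|X-3|] = sum(g(x)*P(x))
= 1*1/18 + 0*1/9 + 1*5/18 + 2*1/3 + 6*2/9
= 7/3

7/3


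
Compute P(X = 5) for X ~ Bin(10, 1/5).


P(X=5) = C(10,5) * p^5 * (1-p)^5
= 252 * 1/3125 * 1024/3125
= 258048/9765625

258048/9765625


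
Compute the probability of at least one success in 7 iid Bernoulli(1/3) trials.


P(at least one) = 1 - P(none)
P(none) = (1 - 1/3)^7 = (2/3)^7 = 128/2187
P(at least one) = 1 - 128/2187 = 2059/2187

2059/2187


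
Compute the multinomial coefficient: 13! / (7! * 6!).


13! = 6227020800
Denominator: 7!=5040 * 6!=720
Coefficient = 6227020800 / 3628800 = 1716

1716


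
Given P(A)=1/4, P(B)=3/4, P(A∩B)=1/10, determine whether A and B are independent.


P(A)*P(B) = 1/4*3/4 = 3/16
P(A∩B) = 1/10 != 3/16, so not independent

No, A and B are not independent


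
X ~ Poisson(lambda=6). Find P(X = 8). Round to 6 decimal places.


P(X=8) = e^(-6) * 6^8 / 8!
≈ 0.002478752177 * 1679616 / 40320
≈ 0.103258

0.103258


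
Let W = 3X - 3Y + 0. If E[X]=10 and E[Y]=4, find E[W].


E[3X - 3Y + 0] = 3*E[X] - 3*E[Y] + 0
= (3)*(10) + (-3)*(4) + (0)
= 30 - 12 + 0 = 18

18


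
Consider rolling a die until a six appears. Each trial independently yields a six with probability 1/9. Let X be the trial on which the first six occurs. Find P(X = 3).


P(X=3) = (1-p)^2 * p = (8/9)^2 * 1/9
= 64/81 * 1/9 = 64/729

64/729


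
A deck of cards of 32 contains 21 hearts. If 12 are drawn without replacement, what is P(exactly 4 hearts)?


P(X=4) = C(21,4)*C(11,8) / C(32,12)
= 5985*165 / 225792840
= 987525/225792840 = 9405/2150408

9405/2150408


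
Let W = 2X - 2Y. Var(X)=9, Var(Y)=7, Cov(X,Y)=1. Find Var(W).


Var(2X - 2Y) = 2^2*Var(X) + (-2)^2*Var(Y) + 2*2*(-2)*Cov(X,Y)
= 4*9 + 4*7 - 8*1
= 36 + 28 - 8 = 56

56


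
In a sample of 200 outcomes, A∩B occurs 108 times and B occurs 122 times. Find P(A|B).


P(A|B) = P(A∩B)/P(B) = (108/200)/(122/200) = 108/122 = 54/61

54/61


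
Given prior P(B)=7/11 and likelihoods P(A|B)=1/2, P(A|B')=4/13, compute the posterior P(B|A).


P(A) = P(A|B)P(B) + P(A|B')P(B') = 1/2*7/11 + 4/13*4/11 = 123/286
P(B|A) = P(A|B)P(B)/P(A) = (7/22)/(123/286) = 91/123

91/123


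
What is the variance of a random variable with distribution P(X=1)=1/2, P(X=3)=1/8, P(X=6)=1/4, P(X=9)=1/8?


E[X] = 7/2, E[X^2] = 83/4
Var(X) = E[X^2] - (E[X])^2 = 83/4 - (7/2)^2 = 17/2

17/2


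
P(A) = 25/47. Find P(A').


P(A') = 1 - P(A) = 1 - 25/47 = 22/47

22/47


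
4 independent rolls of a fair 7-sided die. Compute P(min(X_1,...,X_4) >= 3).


P(min >= 3) = P(all X_i >= 3) = (P(X_1 >= 3))^4
= (5/7)^4 = 625/2401

625/2401


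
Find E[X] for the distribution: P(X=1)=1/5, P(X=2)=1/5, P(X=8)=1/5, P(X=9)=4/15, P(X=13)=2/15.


E[X] = sum(x * P(x))
= 1*1/5 + 2*1/5 + 8*1/5 + 9*4/15 + 13*2/15
= 19/3

19/3


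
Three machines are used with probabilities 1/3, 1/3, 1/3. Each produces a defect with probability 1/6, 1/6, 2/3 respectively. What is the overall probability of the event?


P(A) = P(A|B1)P(B1) + P(A|B2)P(B2) + P(A|B3)P(B3)
= 1/6*1/3 + 1/6*1/3 + 2/3*1/3
= 1/18 + 1/18 + 2/9 = 1/3

1/3


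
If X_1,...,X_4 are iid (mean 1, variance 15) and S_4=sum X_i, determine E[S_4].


E[S_n] = n*E[X_1] = 4*1 = 4

4


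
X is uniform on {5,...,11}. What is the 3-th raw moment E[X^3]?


E[X^3] = (1/7) * sum(x^3 for x=5..11)
= 4256/7 = 608

608


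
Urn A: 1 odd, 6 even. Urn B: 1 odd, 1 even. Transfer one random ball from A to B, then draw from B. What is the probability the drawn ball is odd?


P(transfer odd) = 1/7; P(transfer even) = 6/7
If odd transferred: Urn II has 2 odd of 3, so P(odd|odd moved) = 2/3
If even transferred: Urn II has 1 odd of 3, so P(odd|even moved) = 1/3
By total probability: P(odd) = 1/7*2/3 + 6/7*1/3 = 8/21

8/21


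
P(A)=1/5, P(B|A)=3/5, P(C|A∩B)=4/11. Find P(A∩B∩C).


P(A∩B∩C) = P(A) * P(B|A) * P(C|A∩B)
= 1/5 * 3/5 * 4/11
= 3/25 * 4/11 = 12/275

12/275


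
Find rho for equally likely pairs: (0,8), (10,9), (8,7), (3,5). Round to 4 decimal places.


Cov(X,Y) = 2.1875, Var(X) = 15.6875, Var(Y) = 2.1875
rho = Cov/(sqrt(VarX)*sqrt(VarY)) = 0.3734

0.3734


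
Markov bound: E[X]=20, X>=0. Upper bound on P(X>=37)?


Markov: P(X >= a) <= E[X]/a
P(X >= 37) <= 20/37

20/37


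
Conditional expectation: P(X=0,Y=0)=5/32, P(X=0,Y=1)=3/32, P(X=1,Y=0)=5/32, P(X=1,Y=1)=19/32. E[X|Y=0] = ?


P(Y=0) = 10/32
E[X|Y=0] = (0*5 + 1*5)/10 = 5/10 = 1/2

1/2


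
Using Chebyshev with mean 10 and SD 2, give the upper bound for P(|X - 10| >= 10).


k = 10/2 = 5
Chebyshev: P(|X-mu| >= k*sigma) <= 1/k^2 = 1/5^2 = 1/25

1/25


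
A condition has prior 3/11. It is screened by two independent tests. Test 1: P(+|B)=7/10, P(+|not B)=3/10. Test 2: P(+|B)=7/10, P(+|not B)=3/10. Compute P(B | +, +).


After test 1: P(+) = 7/10*3/11 + 3/10*8/11 = 9/22
P(B|+) = (21/110)/(9/22) = 7/15
After test 2 (use post1 as new prior): P(+) = 7/10*7/15 + 3/10*8/15 = 73/150
P(B|+,+) = (49/150)/(73/150) = 49/73

49/73


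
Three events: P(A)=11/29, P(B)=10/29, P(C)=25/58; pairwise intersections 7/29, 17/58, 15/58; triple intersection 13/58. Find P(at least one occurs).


P(A∪B∪C) = P(A)+P(B)+P(C) - P(AB)-P(AC)-P(BC) + P(ABC)
= 11/29+10/29+25/58 - 7/29-17/58-15/58 + 13/58
= 17/29

17/29


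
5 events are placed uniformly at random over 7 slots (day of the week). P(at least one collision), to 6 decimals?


P(all different) = prod((7-i)/7 for i=0..4) = 0.149938
P(at least one match) = 1 - 0.149938 = 0.850062

0.850062


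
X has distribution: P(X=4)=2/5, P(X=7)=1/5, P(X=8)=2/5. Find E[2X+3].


E[2X+3] = sum(g(x)*P(x))
= 11*2/5 + 17*1/5 + 19*2/5
= 77/5

77/5


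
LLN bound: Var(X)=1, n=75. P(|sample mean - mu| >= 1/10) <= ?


Var(Xbar) = Var(X)/n = 1/75
Chebyshev: P(|Xbar-mu| >= 1/10) <= Var(Xbar)/(1/10)^2 = (1/75)/(1/100) = 4/3
Bound exceeds 1, so trivial bound: 1

1


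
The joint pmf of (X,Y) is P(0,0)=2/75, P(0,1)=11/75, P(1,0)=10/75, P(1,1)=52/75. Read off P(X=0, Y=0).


Read from table: P(X=0, Y=0) = 2/75

2/75


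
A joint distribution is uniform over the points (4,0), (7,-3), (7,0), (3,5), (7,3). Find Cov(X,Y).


E[X]=28/5, E[Y]=1, E[XY]=3
Cov(X,Y) = E[XY] - E[X]E[Y] = 3 - 28/5*1 = -13/5

-13/5


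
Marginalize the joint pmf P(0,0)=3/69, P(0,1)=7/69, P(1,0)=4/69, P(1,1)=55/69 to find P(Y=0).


P(Y=0) = P(0,0)+P(1,0) = 3/69 + 4/69 = 7/69

7/69


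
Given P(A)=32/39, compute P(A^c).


P(A') = 1 - P(A) = 1 - 32/39 = 7/39

7/39


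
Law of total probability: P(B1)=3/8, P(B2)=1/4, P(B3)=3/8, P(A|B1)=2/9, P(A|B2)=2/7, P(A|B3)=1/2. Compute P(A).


P(A) = P(A|B1)P(B1) + P(A|B2)P(B2) + P(A|B3)P(B3)
= 2/9*3/8 + 2/7*1/4 + 1/2*3/8
= 1/12 + 1/14 + 3/16 = 115/336

115/336


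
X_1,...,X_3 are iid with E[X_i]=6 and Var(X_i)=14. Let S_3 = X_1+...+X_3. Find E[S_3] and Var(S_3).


E[S_n] = n*mu = 3*6 = 18
Var(S_n) = n*sigma^2 = 3*14 = 42

E[S_3]=18, Var(S_3)=42


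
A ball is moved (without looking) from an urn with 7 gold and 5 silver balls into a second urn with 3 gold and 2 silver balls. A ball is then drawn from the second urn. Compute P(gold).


P(transfer gold) = 7/12; P(transfer silver) = 5/12
If gold transferred: Urn II has 4 gold of 6, so P(gold|gold moved) = 2/3
If silver transferred: Urn II has 3 gold of 6, so P(gold|silver moved) = 1/2
By total probability: P(gold) = 7/12*2/3 + 5/12*1/2 = 43/72

43/72


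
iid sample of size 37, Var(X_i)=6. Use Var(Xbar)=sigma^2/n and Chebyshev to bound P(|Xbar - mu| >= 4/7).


Var(Xbar) = Var(X)/n = 6/37
Chebyshev: P(|Xbar-mu| >= 4/7) <= Var(Xbar)/(4/7)^2 = (6/37)/(16/49) = 147/296

147/296


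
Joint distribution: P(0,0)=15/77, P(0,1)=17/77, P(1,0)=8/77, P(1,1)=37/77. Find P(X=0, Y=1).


Read from table: P(X=0, Y=1) = 17/77

17/77


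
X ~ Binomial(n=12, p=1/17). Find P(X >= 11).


P(X>=11) = P(X=11) + P(X=12)
= 192/582622237229761 + 1/582622237229761
= 193/582622237229761

193/582622237229761


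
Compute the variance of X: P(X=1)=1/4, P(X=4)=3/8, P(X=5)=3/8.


E[X] = 29/8, E[X^2] = 125/8
Var(X) = E[X^2] - (E[X])^2 = 125/8 - (29/8)^2 = 159/64

159/64


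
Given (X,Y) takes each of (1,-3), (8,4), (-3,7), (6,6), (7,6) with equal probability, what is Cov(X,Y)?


E[X]=19/5, E[Y]=4, E[XY]=86/5
Cov(X,Y) = E[XY] - E[X]E[Y] = 86/5 - 19/5*4 = 2

2


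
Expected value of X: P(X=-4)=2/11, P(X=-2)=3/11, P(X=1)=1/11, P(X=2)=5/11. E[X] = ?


E[X] = sum(x * P(x))
= -4*2/11 - 2*3/11 + 1*1/11 + 2*5/11
= -3/11

-3/11


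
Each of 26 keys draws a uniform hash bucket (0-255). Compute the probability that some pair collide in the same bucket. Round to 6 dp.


P(all different) = prod((256-i)/256 for i=0..25) = 0.268765
P(at least one match) = 1 - 0.268765 = 0.731235

0.731235


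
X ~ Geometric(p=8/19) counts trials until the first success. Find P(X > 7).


P(X > 7) = P(first 7 trials all fail) = (1-p)^7 = (11/19)^7 = 19487171/893871739

19487171/893871739


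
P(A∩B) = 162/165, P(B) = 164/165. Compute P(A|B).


P(A|B) = P(A∩B)/P(B) = (162/165)/(164/165) = 162/164 = 81/82

81/82


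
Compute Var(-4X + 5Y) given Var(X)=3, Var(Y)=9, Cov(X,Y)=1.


Var(-4X + 5Y) = (-4)^2*Var(X) + 5^2*Var(Y) + 2*(-4)*5*Cov(X,Y)
= 16*3 + 25*9 - 40*1
= 48 + 225 - 40 = 233

233


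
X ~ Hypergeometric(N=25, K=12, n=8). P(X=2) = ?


P(X=2) = C(12,2)*C(13,6) / C(25,8)
= 66*1716 / 1081575
= 113256/1081575 = 1144/10925

1144/10925


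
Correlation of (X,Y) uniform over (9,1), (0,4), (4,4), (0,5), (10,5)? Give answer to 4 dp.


Cov(X,Y) = -2.4800, Var(X) = 18.2400, Var(Y) = 2.1600
rho = Cov/(sqrt(VarX)*sqrt(VarY)) = -0.3951

-0.3951


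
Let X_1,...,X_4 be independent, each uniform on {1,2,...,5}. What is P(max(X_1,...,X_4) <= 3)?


P(max <= 3) = P(all X_i <= 3) = (P(X_1 <= 3))^4
= (3/5)^4 = 81/625

81/625


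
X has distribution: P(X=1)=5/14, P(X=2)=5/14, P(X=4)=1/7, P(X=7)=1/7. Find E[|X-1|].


E[|X-1|] = sum(g(x)*P(x))
= 0*5/14 + 1*5/14 + 3*1/7 + 6*1/7
= 23/14

23/14


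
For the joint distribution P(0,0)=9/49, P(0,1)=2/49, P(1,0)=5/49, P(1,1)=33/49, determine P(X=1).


P(X=1) = P(1,0)+P(1,1) = 5/49 + 33/49 = 38/49

38/49


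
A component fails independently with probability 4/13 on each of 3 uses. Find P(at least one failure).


P(at least one) = 1 - P(none)
P(none) = (1 - 4/13)^3 = (9/13)^3 = 729/2197
P(at least one) = 1 - 729/2197 = 1468/2197

1468/2197


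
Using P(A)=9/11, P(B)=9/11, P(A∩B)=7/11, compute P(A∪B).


P(A∪B) = P(A) + P(B) - P(A∩B)
= 9/11 + 9/11 - 7/11 = 1

1


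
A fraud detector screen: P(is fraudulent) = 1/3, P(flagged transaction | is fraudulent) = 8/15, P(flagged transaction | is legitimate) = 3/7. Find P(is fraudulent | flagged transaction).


P(A) = P(A|B)P(B) + P(A|B')P(B') = 8/15*1/3 + 3/7*2/3 = 146/315
P(B|A) = P(A|B)P(B)/P(A) = (8/45)/(146/315) = 28/73

28/73


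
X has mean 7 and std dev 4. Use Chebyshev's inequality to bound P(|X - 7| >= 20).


k = 20/4 = 5
Chebyshev: P(|X-mu| >= k*sigma) <= 1/k^2 = 1/5^2 = 1/25

1/25
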